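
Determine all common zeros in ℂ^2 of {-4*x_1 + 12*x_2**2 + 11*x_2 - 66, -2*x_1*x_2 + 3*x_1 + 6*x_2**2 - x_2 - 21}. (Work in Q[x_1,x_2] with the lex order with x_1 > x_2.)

{(1, 2), (13/16 + sqrt(3409)/16, -5/24 + sqrt(3409)/24), (13/16 - sqrt(3409)/16, -sqrt(3409)/24 - 5/24)}

Compute a lex Gröbner basis by Buchberger's algorithm.
f_1 = -4*x_1 + 12*x_2**2 + 11*x_2 - 66, LT = x_1.
f_2 = -2*x_1*x_2 + 3*x_1 + 6*x_2**2 - x_2 - 21, LT = x_1*x_2.

S(f_1,f_2): lcm = x_1*x_2. S = 3/2*x_1 - 3*x_2**3 + 1/4*x_2**2 + 16*x_2 - 21/2.
  leading term x_1: subtract (-3/8)·f_1 from 3/2*x_1 - 3*x_2**3 + 1/4*x_2**2 + 16*x_2 - 21/2 → -3*x_2**3 + 19/4*x_2**2 + 161/8*x_2 - 141/4
  leading term x_2**3: no divisor's leading term divides it; move -3*x_2**3 to the remainder.
  leading term x_2**2: no divisor's leading term divides it; move 19/4*x_2**2 to the remainder.
  leading term x_2: no divisor's leading term divides it; move 161/8*x_2 to the remainder.
  leading term 1: no divisor's leading term divides it; move -141/4 to the remainder.
  remainder -3*x_2**3 + 19/4*x_2**2 + 161/8*x_2 - 141/4 ≠ 0; add h_3 = -3*x_2**3 + 19/4*x_2**2 + 161/8*x_2 - 141/4 to the basis.

The other S-polynomials (S(f_1,h_3), S(f_2,h_3)) all reduce to 0 modulo the current basis, so we have a Gröbner basis.
Inter-reduce: drop elements whose leading term is divisible by another's, tail-reduce, and make monic.
Reduced Gröbner basis: {x_1 - 3*x_2**2 - 11/4*x_2 + 33/2, x_2**3 - 19/12*x_2**2 - 161/24*x_2 + 47/4}.

Since the basis is lex-ordered, x_2**3 - 19/12*x_2**2 - 161/24*x_2 + 47/4 is univariate in x_2. Its roots are {2, -5/24 + sqrt(3409)/24, -sqrt(3409)/24 - 5/24}. Back-substituting each root into the other basis elements fixes the other coordinates.
  x_2 = 2: the earlier basis element becomes x_1 - 1 = 0, giving x_1 = 1 — point (1, 2).
  x_2 = -5/24 + sqrt(3409)/24: the earlier basis element becomes x_1 - sqrt(3409)/16 - 13/16 = 0, giving x_1 = 13/16 + sqrt(3409)/16 — point (13/16 + sqrt(3409)/16, -5/24 + sqrt(3409)/24).
  x_2 = -sqrt(3409)/24 - 5/24: the earlier basis element becomes x_1 - 13/16 + sqrt(3409)/16 = 0, giving x_1 = 13/16 - sqrt(3409)/16 — point (13/16 - sqrt(3409)/16, -sqrt(3409)/24 - 5/24).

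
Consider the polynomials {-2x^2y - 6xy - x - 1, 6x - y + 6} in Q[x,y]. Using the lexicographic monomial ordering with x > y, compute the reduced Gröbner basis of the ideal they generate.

f_1 = -2x^2y - 6xy - x - 1, LT = x^2y.
f_2 = 6x - y + 6, LT = x.

S(f_1,f_2): lcm = x^2y. S = 1/6xy^2 + 2xy + 1/2x + 1/2.
  leading term xy^2: subtract (1/36y^2)·f_2 from 1/6xy^2 + 2xy + 1/2x + 1/2 → 2xy + 1/2x + 1/36y^3 - 1/6y^2 + 1/2
  leading term xy: subtract (1/3y)·f_2 from 2xy + 1/2x + 1/36y^3 - 1/6y^2 + 1/2 → 1/2x + 1/36y^3 + 1/6y^2 - 2y + 1/2
  leading term x: subtract (1/12)·f_2 from 1/2x + 1/36y^3 + 1/6y^2 - 2y + 1/2 → 1/36y^3 + 1/6y^2 - 23/12y
  leading term y^3: no divisor's leading term divides it; move 1/36y^3 to the remainder.
  leading term y^2: no divisor's leading term divides it; move 1/6y^2 to the remainder.
  leading term y: no divisor's leading term divides it; move -23/12y to the remainder.
  remainder 1/36y^3 + 1/6y^2 - 23/12y ≠ 0; add g_3 = 1/36y^3 + 1/6y^2 - 23/12y to the basis.

S(f_1,g_3): lcm = x^2y^3. S = -6x^2y^2 + 69x^2y + 3xy^3 + 1/2xy^2 + 1/2y^2.
  leading term x^2y^2: subtract (3y)·f_1 from -6x^2y^2 + 69x^2y + 3xy^3 + 1/2xy^2 + 1/2y^2 → 69x^2y + 3xy^3 + 37/2xy^2 + 3xy + 1/2y^2 + 3y
  leading term x^2y: subtract (-69/2)·f_1 from 69x^2y + 3xy^3 + 37/2xy^2 + 3xy + 1/2y^2 + 3y → 3xy^3 + 37/2xy^2 - 204xy - 69/2x + 1/2y^2 + 3y - 69/2
  leading term xy^3: subtract (1/2y^3)·f_2 from 3xy^3 + 37/2xy^2 - 204xy - 69/2x + 1/2y^2 + 3y - 69/2 → 37/2xy^2 - 204xy - 69/2x + 1/2y^4 - 3y^3 + 1/2y^2 + 3y - 69/2
  leading term xy^2: subtract (37/12y^2)·f_2 from 37/2xy^2 - 204xy - 69/2x + 1/2y^4 - 3y^3 + 1/2y^2 + 3y - 69/2 → -204xy - 69/2x + 1/2y^4 + 1/12y^3 - 18y^2 + 3y - 69/2
  leading term xy: subtract (-34y)·f_2 from -204xy - 69/2x + 1/2y^4 + 1/12y^3 - 18y^2 + 3y - 69/2 → -69/2x + 1/2y^4 + 1/12y^3 - 52y^2 + 207y - 69/2
  leading term x: subtract (-23/4)·f_2 from -69/2x + 1/2y^4 + 1/12y^3 - 52y^2 + 207y - 69/2 → 1/2y^4 + 1/12y^3 - 52y^2 + 805/4y
  leading term y^4: subtract (18y)·g_3 from 1/2y^4 + 1/12y^3 - 52y^2 + 805/4y → -35/12y^3 - 35/2y^2 + 805/4y
  leading term y^3: subtract (-105)·g_3 from -35/12y^3 - 35/2y^2 + 805/4y → 0
  remainder 0.

S(f_2,g_3): leading monomials are coprime, so the S-polynomial reduces to 0 (Buchberger's first criterion).
Every S-polynomial of the final basis reduces to 0, so we have a Gröbner basis.
Inter-reduce: drop elements whose leading term is divisible by another's, tail-reduce, and make monic.

G = {x - 1/6y + 1, y^3 + 6y^2 - 69y}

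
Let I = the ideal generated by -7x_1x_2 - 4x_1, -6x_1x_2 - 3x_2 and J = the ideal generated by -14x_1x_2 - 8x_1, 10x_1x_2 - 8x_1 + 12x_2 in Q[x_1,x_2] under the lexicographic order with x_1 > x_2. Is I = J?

Yes, the ideals are equal.

For a fixed monomial order, each ideal has a unique reduced Gröbner basis; comparing bases decides equality.
Buchberger on the first generating set:
f_1 = -7x_1x_2 - 4x_1, LT = x_1x_2.
f_2 = -6x_1x_2 - 3x_2, LT = x_1x_2.

S(f_1,f_2): lcm = x_1x_2. S = \tfrac{4}{7}x_1 - \tfrac{1}{2}x_2.
  reduce S modulo (f_1, f_2):
  remainder \tfrac{4}{7}x_1 - \tfrac{1}{2}x_2 ≠ 0; add g_3 = \tfrac{4}{7}x_1 - \tfrac{1}{2}x_2 to the basis.

S(f_1,g_3): lcm = x_1x_2. S = \tfrac{4}{7}x_1 + \tfrac{7}{8}x_2^{2}.
  reduce S modulo (f_1, f_2, g_3):
  remainder \tfrac{7}{8}x_2^{2} + \tfrac{1}{2}x_2 ≠ 0; add g_4 = \tfrac{7}{8}x_2^{2} + \tfrac{1}{2}x_2 to the basis.

The other S-polynomials (S(f_2,g_3), S(f_1,g_4), S(f_2,g_4), S(g_3,g_4)) all reduce to 0 modulo the current basis, so we have a Gröbner basis.
Inter-reduce: drop elements whose leading term is divisible by another's, tail-reduce, and make monic.
Reduced Gröbner basis: {x_1 - \tfrac{7}{8}x_2, x_2^{2} + \tfrac{4}{7}x_2}.

Buchberger on the second generating set:
h_1 = -14x_1x_2 - 8x_1, LT = x_1x_2.
h_2 = 10x_1x_2 - 8x_1 + 12x_2, LT = x_1x_2.

S(h_1,h_2): lcm = x_1x_2. S = \tfrac{48}{35}x_1 - \tfrac{6}{5}x_2.
  reduce S modulo (h_1, h_2):
  remainder \tfrac{48}{35}x_1 - \tfrac{6}{5}x_2 ≠ 0; add k_3 = \tfrac{48}{35}x_1 - \tfrac{6}{5}x_2 to the basis.

S(h_1,k_3): lcm = x_1x_2. S = \tfrac{4}{7}x_1 + \tfrac{7}{8}x_2^{2}.
  reduce S modulo (h_1, h_2, k_3):
  remainder \tfrac{7}{8}x_2^{2} + \tfrac{1}{2}x_2 ≠ 0; add k_4 = \tfrac{7}{8}x_2^{2} + \tfrac{1}{2}x_2 to the basis.

The other S-polynomials (S(h_2,k_3), S(h_1,k_4), S(h_2,k_4), S(k_3,k_4)) all reduce to 0 modulo the current basis, so we have a Gröbner basis.
Inter-reduce: drop elements whose leading term is divisible by another's, tail-reduce, and make monic.
Reduced Gröbner basis: {x_1 - \tfrac{7}{8}x_2, x_2^{2} + \tfrac{4}{7}x_2}.

Same reduced basis, so the two generating sets span the same ideal.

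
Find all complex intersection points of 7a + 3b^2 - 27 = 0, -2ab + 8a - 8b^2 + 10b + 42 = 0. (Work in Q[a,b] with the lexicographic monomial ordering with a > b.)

{(0, 3), (-187/6 + 31*sqrt(1981)/42, 31/6 - sqrt(1981)/6), (-31*sqrt(1981)/42 - 187/6, 31/6 + sqrt(1981)/6)}

Compute a lex Gröbner basis by Buchberger's algorithm.
f_1 = 7a + 3b^2 - 27, LT = a.
f_2 = -2ab + 8a - 8b^2 + 10b + 42, LT = ab.

S(f_1,f_2): lcm = ab. S = 4a + 3/7b^3 - 4b^2 + 8/7b + 21.
  leading term a: subtract (4/7)·f_1 from 4a + 3/7b^3 - 4b^2 + 8/7b + 21 → 3/7b^3 - 40/7b^2 + 8/7b + 255/7
  leading term b^3: no divisor's leading term divides it; move 3/7b^3 to the remainder.
  leading term b^2: no divisor's leading term divides it; move -40/7b^2 to the remainder.
  leading term b: no divisor's leading term divides it; move 8/7b to the remainder.
  leading term 1: no divisor's leading term divides it; move 255/7 to the remainder.
  remainder 3/7b^3 - 40/7b^2 + 8/7b + 255/7 ≠ 0; add h_3 = 3/7b^3 - 40/7b^2 + 8/7b + 255/7 to the basis.

The other S-polynomials (S(f_1,h_3), S(f_2,h_3)) all reduce to 0 modulo the current basis, so we have a Gröbner basis.
Inter-reduce: drop elements whose leading term is divisible by another's, tail-reduce, and make monic.
Reduced Gröbner basis: {a + 3/7b^2 - 27/7, b^3 - 40/3b^2 + 8/3b + 85}.

From the last basis element, b^3 - 40/3b^2 + 8/3b + 85 = 0, so b takes values in {3, 31/6 - sqrt(1981)/6, 31/6 + sqrt(1981)/6}. Each choice, substituted upward through the basis, yields the corresponding point(s) of the solution set.
  b = 3: the earlier basis element becomes a = 0, giving a = 0 — point (0, 3).
  b = 31/6 - sqrt(1981)/6: the earlier basis element becomes a - 31*sqrt(1981)/42 + 187/6 = 0, giving a = -187/6 + 31*sqrt(1981)/42 — point (-187/6 + 31*sqrt(1981)/42, 31/6 - sqrt(1981)/6).
  b = 31/6 + sqrt(1981)/6: the earlier basis element becomes a + 187/6 + 31*sqrt(1981)/42 = 0, giving a = -31*sqrt(1981)/42 - 187/6 — point (-31*sqrt(1981)/42 - 187/6, 31/6 + sqrt(1981)/6).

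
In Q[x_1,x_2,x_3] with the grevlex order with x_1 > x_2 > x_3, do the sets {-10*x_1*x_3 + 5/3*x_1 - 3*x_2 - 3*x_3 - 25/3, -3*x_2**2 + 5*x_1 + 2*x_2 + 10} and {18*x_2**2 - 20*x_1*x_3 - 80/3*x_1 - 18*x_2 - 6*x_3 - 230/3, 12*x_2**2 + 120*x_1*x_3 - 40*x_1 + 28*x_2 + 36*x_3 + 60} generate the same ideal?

Yes, the ideals are equal.

Two ideals are equal iff their reduced Gröbner bases coincide (the reduced basis is unique for a fixed ordering).
Buchberger on the first generating set:
f_1 = -10*x_1*x_3 + 5/3*x_1 - 3*x_2 - 3*x_3 - 25/3, LT = x_1*x_3.
f_2 = -3*x_2**2 + 5*x_1 + 2*x_2 + 10, LT = x_2**2.

The S-polynomials (S(f_1,f_2)) all reduce to 0 modulo the current basis, so we have a Gröbner basis.
Inter-reduce: drop elements whose leading term is divisible by another's, tail-reduce, and make monic.
Reduced Gröbner basis: {x_2**2 - 5/3*x_1 - 2/3*x_2 - 10/3, x_1*x_3 - 1/6*x_1 + 3/10*x_2 + 3/10*x_3 + 5/6}.

Buchberger on the second generating set:
h_1 = 18*x_2**2 - 20*x_1*x_3 - 80/3*x_1 - 18*x_2 - 6*x_3 - 230/3, LT = x_2**2.
h_2 = 12*x_2**2 + 120*x_1*x_3 - 40*x_1 + 28*x_2 + 36*x_3 + 60, LT = x_2**2.

S(h_1,h_2): lcm = x_2**2. S = -100/9*x_1*x_3 + 50/27*x_1 - 10/3*x_2 - 10/3*x_3 - 250/27.
  reduce S modulo (h_1, h_2):
  remainder -100/9*x_1*x_3 + 50/27*x_1 - 10/3*x_2 - 10/3*x_3 - 250/27 ≠ 0; add k_3 = -100/9*x_1*x_3 + 50/27*x_1 - 10/3*x_2 - 10/3*x_3 - 250/27 to the basis.

The other S-polynomials (S(h_1,k_3), S(h_2,k_3)) all reduce to 0 modulo the current basis, so we have a Gröbner basis.
Inter-reduce: drop elements whose leading term is divisible by another's, tail-reduce, and make monic.
Reduced Gröbner basis: {x_2**2 - 5/3*x_1 - 2/3*x_2 - 10/3, x_1*x_3 - 1/6*x_1 + 3/10*x_2 + 3/10*x_3 + 5/6}.

These coincide, so the ideals are equal.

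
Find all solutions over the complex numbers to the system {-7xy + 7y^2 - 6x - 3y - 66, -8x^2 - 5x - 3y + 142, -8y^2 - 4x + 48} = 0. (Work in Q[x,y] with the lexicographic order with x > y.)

Compute a lex Gröbner basis by Buchberger's algorithm.
f_1 = -7xy - 6x + 7y^2 - 3y - 66, LT = xy.
f_2 = -8x^2 - 5x - 3y + 142, LT = x^2.
f_3 = -4x - 8y^2 + 48, LT = x.

S(f_1,f_2): lcm = x^2y. S = 6/7x^2 - xy^2 - 11/56xy + 66/7x - 3/8y^2 + 71/4y.
  leading term x^2: subtract (-3/28)·f_2 from 6/7x^2 - xy^2 - 11/56xy + 66/7x - 3/8y^2 + 71/4y → -xy^2 - 11/56xy + 249/28x - 3/8y^2 + 122/7y + 213/14
  leading term xy^2: subtract (1/7y)·f_1 from -xy^2 - 11/56xy + 249/28x - 3/8y^2 + 122/7y + 213/14 → 37/56xy + 249/28x - y^3 + 3/56y^2 + 188/7y + 213/14
  leading term xy: subtract (-37/392)·f_1 from 37/56xy + 249/28x - y^3 + 3/56y^2 + 188/7y + 213/14 → 408/49x - y^3 + 5/7y^2 + 10417/392y + 1761/196
  leading term x: subtract (-102/49)·f_3 from 408/49x - y^3 + 5/7y^2 + 10417/392y + 1761/196 → -y^3 - 781/49y^2 + 10417/392y + 21345/196
  leading term y^3: no divisor's leading term divides it; move -y^3 to the remainder.
  leading term y^2: no divisor's leading term divides it; move -781/49y^2 to the remainder.
  leading term y: no divisor's leading term divides it; move 10417/392y to the remainder.
  leading term 1: no divisor's leading term divides it; move 21345/196 to the remainder.
  remainder -y^3 - 781/49y^2 + 10417/392y + 21345/196 ≠ 0; add h_4 = -y^3 - 781/49y^2 + 10417/392y + 21345/196 to the basis.

S(f_1,f_3): lcm = xy. S = 6/7x - 2y^3 - y^2 + 87/7y + 66/7.
  leading term x: subtract (-3/14)·f_3 from 6/7x - 2y^3 - y^2 + 87/7y + 66/7 → -2y^3 - 19/7y^2 + 87/7y + 138/7
  leading term y^3: subtract (2)·h_4 from -2y^3 - 19/7y^2 + 87/7y + 138/7 → 1429/49y^2 - 7981/196y - 19413/98
  leading term y^2: no divisor's leading term divides it; move 1429/49y^2 to the remainder.
  leading term y: no divisor's leading term divides it; move -7981/196y to the remainder.
  leading term 1: no divisor's leading term divides it; move -19413/98 to the remainder.
  remainder 1429/49y^2 - 7981/196y - 19413/98 ≠ 0; add h_5 = 1429/49y^2 - 7981/196y - 19413/98 to the basis.

S(f_2,f_3): lcm = x^2. S = -2xy^2 + 101/8x + 3/8y - 71/4.
  leading term xy^2: subtract (2/7y)·f_1 from -2xy^2 + 101/8x + 3/8y - 71/4 → 12/7xy + 101/8x - 2y^3 + 6/7y^2 + 1077/56y - 71/4
  leading term xy: subtract (-12/49)·f_1 from 12/7xy + 101/8x - 2y^3 + 6/7y^2 + 1077/56y - 71/4 → 4373/392x - 2y^3 + 18/7y^2 + 7251/392y - 6647/196
  leading term x: subtract (-4373/1568)·f_3 from 4373/392x - 2y^3 + 18/7y^2 + 7251/392y - 6647/196 → -2y^3 - 3869/196y^2 + 7251/392y + 19591/196
  leading term y^3: subtract (2)·h_4 from -2y^3 - 3869/196y^2 + 7251/392y + 19591/196 → 2379/196y^2 - 13583/392y - 23099/196
  leading term y^2: subtract (2379/5716)·h_5 from 2379/196y^2 - 13583/392y - 23099/196 → -2833345/160048y - 2833345/80024
  leading term y: no divisor's leading term divides it; move -2833345/160048y to the remainder.
  leading term 1: no divisor's leading term divides it; move -2833345/80024 to the remainder.
  remainder -2833345/160048y - 2833345/80024 ≠ 0; add h_6 = -2833345/160048y - 2833345/80024 to the basis.

S(f_1,h_4): lcm = xy^3. S = -739/49xy^2 + 10417/392xy + 21345/196x - y^4 + 3/7y^3 + 66/7y^2.
  leading term xy^2: subtract (739/343y)·f_1 from -739/49xy^2 + 10417/392xy + 21345/196x - y^4 + 3/7y^3 + 66/7y^2 → 108391/2744xy + 21345/196x - y^4 - 718/49y^3 + 5451/343y^2 + 48774/343y
  leading term xy: subtract (-108391/19208)·f_1 from 108391/2744xy + 21345/196x - y^4 - 718/49y^3 + 5451/343y^2 + 48774/343y → 180183/2401x - y^4 - 718/49y^3 + 151999/2744y^2 + 2406171/19208y - 3576903/9604
  leading term x: subtract (-180183/9604)·f_3 from 180183/2401x - y^4 - 718/49y^3 + 151999/2744y^2 + 2406171/19208y - 3576903/9604 → -y^4 - 718/49y^3 - 1818935/19208y^2 + 2406171/19208y + 5071881/9604
  leading term y^4: subtract (y)·h_4 from -y^4 - 718/49y^3 - 1818935/19208y^2 + 2406171/19208y + 5071881/9604 → 9/7y^3 - 291171/2401y^2 + 314361/19208y + 5071881/9604
  leading term y^3: subtract (-9/7)·h_4 from 9/7y^3 - 291171/2401y^2 + 314361/19208y + 5071881/9604 → -340374/2401y^2 + 121329/2401y + 1604154/2401
  leading term y^2: subtract (-340374/70021)·h_5 from -340374/2401y^2 + 121329/2401y + 1604154/2401 → -144500595/980294y - 144500595/490147
  leading term y: subtract (408/49)·h_6 from -144500595/980294y - 144500595/490147 → 0
  remainder 0.

S(f_2,h_4): leading monomials are coprime, so the S-polynomial reduces to 0 (Buchberger's first criterion).
S(f_3,h_4): leading monomials are coprime, so the S-polynomial reduces to 0 (Buchberger's first criterion).
S(f_1,h_5): lcm = xy^2. S = 90163/40012xy + 19413/2858x - y^3 + 3/7y^2 + 66/7y.
  leading term xy: subtract (-90163/280084)·f_1 from 90163/40012xy + 19413/2858x - y^3 + 3/7y^2 + 66/7y → 340374/70021x - y^3 + 107311/40012y^2 + 2370303/280084y - 2975379/140042
  leading term x: subtract (-170187/140042)·f_3 from 340374/70021x - y^3 + 107311/40012y^2 + 2370303/280084y - 2975379/140042 → -y^3 - 1971815/280084y^2 + 2370303/280084y + 5193597/140042
  leading term y^3: subtract (1)·h_4 from -y^3 - 1971815/280084y^2 + 2370303/280084y + 5193597/140042 → 2492381/280084y^2 - 10145287/560168y - 20114811/280084
  leading term y^2: subtract (2492381/8168164)·h_5 from 2492381/280084y^2 - 10145287/560168y - 20114811/280084 → -1300505355/228708592y - 1300505355/114354296
  leading term y: subtract (459/1429)·h_6 from -1300505355/228708592y - 1300505355/114354296 → 0
  remainder 0.

S(f_2,h_5): leading monomials are coprime, so the S-polynomial reduces to 0 (Buchberger's first criterion).
S(f_3,h_5): leading monomials are coprime, so the S-polynomial reduces to 0 (Buchberger's first criterion).
S(h_4,h_5): lcm = y^3. S = 4855265/280084y^2 - 11080945/560168y - 21345/196.
  leading term y^2: subtract (4855265/8168164)·h_5 from 4855265/280084y^2 - 11080945/560168y - 21345/196 → 144500595/32672656y + 144500595/16336328
  leading term y: subtract (-357/1429)·h_6 from 144500595/32672656y + 144500595/16336328 → 0
  remainder 0.

S(f_1,h_6): lcm = xy. S = -8/7x - y^2 + 3/7y + 66/7.
  leading term x: subtract (2/7)·f_3 from -8/7x - y^2 + 3/7y + 66/7 → 9/7y^2 + 3/7y - 30/7
  leading term y^2: subtract (63/1429)·h_5 from 9/7y^2 + 3/7y - 30/7 → 12711/5716y + 12711/2858
  leading term y: subtract (-355908/2833345)·h_6 from 12711/5716y + 12711/2858 → 0
  remainder 0.

S(f_2,h_6): leading monomials are coprime, so the S-polynomial reduces to 0 (Buchberger's first criterion).
S(f_3,h_6): leading monomials are coprime, so the S-polynomial reduces to 0 (Buchberger's first criterion).
S(h_4,h_6): lcm = y^3. S = 683/49y^2 - 10417/392y - 21345/196.
  leading term y^2: subtract (683/1429)·h_5 from 683/49y^2 - 10417/392y - 21345/196 → -81303/11432y - 81303/5716
  leading term y: subtract (1138242/2833345)·h_6 from -81303/11432y - 81303/5716 → 0
  remainder 0.

S(h_5,h_6): lcm = y^2. S = -19413/5716y - 19413/2858.
  leading term y: subtract (543564/2833345)·h_6 from -19413/5716y - 19413/2858 → 0
  remainder 0.

Every S-polynomial of the final basis reduces to 0, so we have a Gröbner basis.
Inter-reduce: drop elements whose leading term is divisible by another's, tail-reduce, and make monic.
Reduced Gröbner basis: {x - 4, y + 2}.

A lex Gröbner basis eliminates variables successively. Here y + 2 depends only on y, with roots {-2}; lifting each root through the earlier basis elements recovers the full solutions.
  y = -2: the earlier basis element becomes x - 4 = 0, giving x = 4 — point (4, -2).
Substituting each solution back into the original system confirms all equations vanish.

{(4, -2)}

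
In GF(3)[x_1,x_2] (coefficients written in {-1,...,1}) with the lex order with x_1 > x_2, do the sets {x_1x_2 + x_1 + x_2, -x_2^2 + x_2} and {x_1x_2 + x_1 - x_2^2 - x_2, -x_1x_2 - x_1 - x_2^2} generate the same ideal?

Equality of ideals is decidable: compute both reduced Gröbner bases (unique for the ordering) and check whether they agree.
Buchberger on the first generating set:
f_1 = x_1x_2 + x_1 + x_2, LT = x_1x_2.
f_2 = -x_2^2 + x_2, LT = x_2^2.

S(f_1,f_2): lcm = x_1x_2^2. S = -x_1x_2 + x_2^2.
  leading term x_1x_2: subtract (-1)·f_1 from -x_1x_2 + x_2^2 → x_1 + x_2^2 + x_2
  leading term x_1: no divisor's leading term divides it; move x_1 to the remainder.
  leading term x_2^2: subtract (-1)·f_2 from x_2^2 + x_2 → -x_2
  leading term x_2: no divisor's leading term divides it; move -x_2 to the remainder.
  remainder x_1 - x_2 ≠ 0; add g_3 = x_1 - x_2 to the basis.

The other S-polynomials (S(f_1,g_3), S(f_2,g_3)) all reduce to 0 modulo the current basis, so we have a Gröbner basis.
Inter-reduce: drop elements whose leading term is divisible by another's, tail-reduce, and make monic.
Reduced Gröbner basis: {x_1 - x_2, x_2^2 - x_2}.

Buchberger on the second generating set:
h_1 = x_1x_2 + x_1 - x_2^2 - x_2, LT = x_1x_2.
h_2 = -x_1x_2 - x_1 - x_2^2, LT = x_1x_2.

S(h_1,h_2): lcm = x_1x_2. S = x_2^2 - x_2.
  leading term x_2^2: no divisor's leading term divides it; move x_2^2 to the remainder.
  leading term x_2: no divisor's leading term divides it; move -x_2 to the remainder.
  remainder x_2^2 - x_2 ≠ 0; add k_3 = x_2^2 - x_2 to the basis.

S(h_1,k_3): lcm = x_1x_2^2. S = -x_1x_2 - x_2^3 - x_2^2.
  leading term x_1x_2: subtract (-1)·h_1 from -x_1x_2 - x_2^3 - x_2^2 → x_1 - x_2^3 + x_2^2 - x_2
  leading term x_1: no divisor's leading term divides it; move x_1 to the remainder.
  leading term x_2^3: subtract (-x_2)·k_3 from -x_2^3 + x_2^2 - x_2 → -x_2
  leading term x_2: no divisor's leading term divides it; move -x_2 to the remainder.
  remainder x_1 - x_2 ≠ 0; add k_4 = x_1 - x_2 to the basis.

The other S-polynomials (S(h_2,k_3), S(h_1,k_4), S(h_2,k_4), S(k_3,k_4)) all reduce to 0 modulo the current basis, so we have a Gröbner basis.
Inter-reduce: drop elements whose leading term is divisible by another's, tail-reduce, and make monic.
Reduced Gröbner basis: {x_1 - x_2, x_2^2 - x_2}.

The two bases agree; hence the ideals are identical.

Yes, the ideals are equal.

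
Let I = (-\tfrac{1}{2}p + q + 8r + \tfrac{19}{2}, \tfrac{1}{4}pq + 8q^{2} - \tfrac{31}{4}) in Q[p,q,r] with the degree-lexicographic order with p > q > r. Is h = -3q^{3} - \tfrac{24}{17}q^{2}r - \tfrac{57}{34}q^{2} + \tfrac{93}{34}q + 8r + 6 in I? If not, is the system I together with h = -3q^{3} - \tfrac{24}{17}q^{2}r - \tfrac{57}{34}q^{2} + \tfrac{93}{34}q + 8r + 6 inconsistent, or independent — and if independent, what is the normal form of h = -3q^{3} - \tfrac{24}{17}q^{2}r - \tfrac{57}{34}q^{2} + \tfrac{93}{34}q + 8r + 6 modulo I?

First compute the reduced Gröbner basis of I by Buchberger's algorithm.
f_1 = -\tfrac{1}{2}p + q + 8r + \tfrac{19}{2}, LT = p.
f_2 = \tfrac{1}{4}pq + 8q^{2} - \tfrac{31}{4}, LT = pq.

S(f_1,f_2): lcm = pq. S = -34q^{2} - 16qr - 19q + 31.
  reduce S modulo (f_1, f_2):
  remainder -34q^{2} - 16qr - 19q + 31 ≠ 0; add k_3 = -34q^{2} - 16qr - 19q + 31 to the basis.

The other S-polynomials (S(f_1,k_3), S(f_2,k_3)) all reduce to 0 modulo the current basis, so we have a Gröbner basis.
Inter-reduce: drop elements whose leading term is divisible by another's, tail-reduce, and make monic.
Reduced Gröbner basis: {q^{2} + \tfrac{8}{17}qr + \tfrac{19}{34}q - \tfrac{31}{34}, p - 2q - 16r - 19}.
Label its elements g_1 = q^{2} + \tfrac{8}{17}qr + \tfrac{19}{34}q - \tfrac{31}{34}, g_2 = p - 2q - 16r - 19.

Reduce h = -3q^{3} - \tfrac{24}{17}q^{2}r - \tfrac{57}{34}q^{2} + \tfrac{93}{34}q + 8r + 6 modulo G:
  leading term q^{3}: subtract (-3q)·g_1 from -3q^{3} - \tfrac{24}{17}q^{2}r - \tfrac{57}{34}q^{2} + \tfrac{93}{34}q + 8r + 6 → 8r + 6
  leading term r: no divisor's leading term divides it; move 8r to the remainder.
  leading term 1: no divisor's leading term divides it; move 6 to the remainder.
  normal form = 8r + 6.
The normal form is nonzero, so h ∉ I. Since h minus its normal form lies in I, I + (h) = I + (n) where n = 8r + 6; decide whether this ideal is the whole ring.
Run Buchberger on G together with n (pairs among the g_i already reduce to 0 since G is a Gröbner basis):
g_1 = q^{2} + \tfrac{8}{17}qr + \tfrac{19}{34}q - \tfrac{31}{34}, LT = q^{2}.
g_2 = p - 2q - 16r - 19, LT = p.
n = 8r + 6, LT = r.

The S-polynomials (S(g_1,g_2), S(g_1,n), S(g_2,n)) all reduce to 0 modulo the current basis, so we have a Gröbner basis.
Inter-reduce: drop elements whose leading term is divisible by another's, tail-reduce, and make monic.
Reduced Gröbner basis: {q^{2} + \tfrac{7}{34}q - \tfrac{31}{34}, p - 2q - 7, r + \tfrac{3}{4}}.
The reduced Gröbner basis of I + (h) is {q^{2} + \tfrac{7}{34}q - \tfrac{31}{34}, p - 2q - 7, r + \tfrac{3}{4}} ≠ {1}, a proper ideal, so the enlarged system stays consistent: h is independent of I, with normal form 8r + 6.

-3q^{3} - \tfrac{24}{17}q^{2}r - \tfrac{57}{34}q^{2} + \tfrac{93}{34}q + 8r + 6 is independent of I; its normal form modulo I is 8r + 6.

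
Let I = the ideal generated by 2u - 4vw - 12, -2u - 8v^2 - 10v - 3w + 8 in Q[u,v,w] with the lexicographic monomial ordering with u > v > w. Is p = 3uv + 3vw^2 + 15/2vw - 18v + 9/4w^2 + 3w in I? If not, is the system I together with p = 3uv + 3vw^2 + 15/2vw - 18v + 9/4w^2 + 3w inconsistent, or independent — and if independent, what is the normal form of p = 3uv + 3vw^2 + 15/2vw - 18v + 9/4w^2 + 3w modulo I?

First compute the reduced Gröbner basis of I by Buchberger's algorithm.
f_1 = 2u - 4vw - 12, LT = u.
f_2 = -2u - 8v^2 - 10v - 3w + 8, LT = u.

S(f_1,f_2): lcm = u. S = -4v^2 - 2vw - 5v - 3/2w - 2.
  leading term v^2: no divisor's leading term divides it; move -4v^2 to the remainder.
  leading term vw: no divisor's leading term divides it; move -2vw to the remainder.
  leading term v: no divisor's leading term divides it; move -5v to the remainder.
  leading term w: no divisor's leading term divides it; move -3/2w to the remainder.
  leading term 1: no divisor's leading term divides it; move -2 to the remainder.
  remainder -4v^2 - 2vw - 5v - 3/2w - 2 ≠ 0; add h_3 = -4v^2 - 2vw - 5v - 3/2w - 2 to the basis.

S(f_1,h_3): leading monomials are coprime, so the S-polynomial reduces to 0 (Buchberger's first criterion).
S(f_2,h_3): leading monomials are coprime, so the S-polynomial reduces to 0 (Buchberger's first criterion).
Every S-polynomial of the final basis reduces to 0, so we have a Gröbner basis.
Inter-reduce: drop elements whose leading term is divisible by another's, tail-reduce, and make monic.
Reduced Gröbner basis: {u - 2vw - 6, v^2 + 1/2vw + 5/4v + 3/8w + 1/2}.
Label its elements g_1 = u - 2vw - 6, g_2 = v^2 + 1/2vw + 5/4v + 3/8w + 1/2.

Reduce p = 3uv + 3vw^2 + 15/2vw - 18v + 9/4w^2 + 3w modulo G:
  leading term uv: subtract (3v)·g_1 from 3uv + 3vw^2 + 15/2vw - 18v + 9/4w^2 + 3w → 6v^2w + 3vw^2 + 15/2vw + 9/4w^2 + 3w
  leading term v^2w: subtract (6w)·g_2 from 6v^2w + 3vw^2 + 15/2vw + 9/4w^2 + 3w → 0
  normal form = 0.
Since the normal form is 0, p ∈ I.

3uv + 3vw^2 + 15/2vw - 18v + 9/4w^2 + 3w lies in I (it reduces to 0).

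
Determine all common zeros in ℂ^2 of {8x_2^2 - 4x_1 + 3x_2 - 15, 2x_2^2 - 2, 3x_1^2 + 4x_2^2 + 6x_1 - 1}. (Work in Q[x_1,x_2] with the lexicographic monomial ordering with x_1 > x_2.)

Compute a lex Gröbner basis by Buchberger's algorithm.
f_1 = -4x_1 + 8x_2^2 + 3x_2 - 15, LT = x_1.
f_2 = 2x_2^2 - 2, LT = x_2^2.
f_3 = 3x_1^2 + 6x_1 + 4x_2^2 - 1, LT = x_1^2.

S(f_1,f_3): lcm = x_1^2. S = -2x_1x_2^2 - 3/4x_1x_2 + 7/4x_1 - 4/3x_2^2 + 1/3.
  reduce S modulo (f_1, f_2, f_3):
  remainder 9/8x_2 - 9/8 ≠ 0; add h_4 = 9/8x_2 - 9/8 to the basis.

The other S-polynomials (S(f_1,f_2), S(f_2,f_3), S(f_1,h_4), S(f_2,h_4), S(f_3,h_4)) all reduce to 0 modulo the current basis, so we have a Gröbner basis.
Inter-reduce: drop elements whose leading term is divisible by another's, tail-reduce, and make monic.
Reduced Gröbner basis: {x_1 + 1, x_2 - 1}.

A lex Gröbner basis eliminates variables successively. Here x_2 - 1 depends only on x_2, with roots {1}; lifting each root through the earlier basis elements recovers the full solutions.
  x_2 = 1: the earlier basis element becomes x_1 + 1 = 0, giving x_1 = -1 — point (-1, 1).

{(-1, 1)}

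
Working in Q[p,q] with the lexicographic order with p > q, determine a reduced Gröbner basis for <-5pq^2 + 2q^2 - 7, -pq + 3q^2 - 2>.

G = {p - 30/7q^2 - 17/7q + 20/7, q^3 - 2/15q^2 - 2/3q + 7/15}

Buchberger's algorithm terminates because the ascending chain of leading-term ideals stabilizes.

f_1 = -5pq^2 + 2q^2 - 7, LT = pq^2.
f_2 = -pq + 3q^2 - 2, LT = pq.

S(f_1,f_2): lcm = pq^2. S = 3q^3 - 2/5q^2 - 2q + 7/5.
  leading term q^3: no divisor's leading term divides it; move 3q^3 to the remainder.
  leading term q^2: no divisor's leading term divides it; move -2/5q^2 to the remainder.
  leading term q: no divisor's leading term divides it; move -2q to the remainder.
  leading term 1: no divisor's leading term divides it; move 7/5 to the remainder.
  remainder 3q^3 - 2/5q^2 - 2q + 7/5 ≠ 0; add g_3 = 3q^3 - 2/5q^2 - 2q + 7/5 to the basis.

S(f_1,g_3): lcm = pq^3. S = 2/15pq^2 + 2/3pq - 7/15p - 2/5q^3 + 7/5q.
  leading term pq^2: subtract (-2/75)·f_1 from 2/15pq^2 + 2/3pq - 7/15p - 2/5q^3 + 7/5q → 2/3pq - 7/15p - 2/5q^3 + 4/75q^2 + 7/5q - 14/75
  leading term pq: subtract (-2/3)·f_2 from 2/3pq - 7/15p - 2/5q^3 + 4/75q^2 + 7/5q - 14/75 → -7/15p - 2/5q^3 + 154/75q^2 + 7/5q - 38/25
  leading term p: no divisor's leading term divides it; move -7/15p to the remainder.
  leading term q^3: subtract (-2/15)·g_3 from -2/5q^3 + 154/75q^2 + 7/5q - 38/25 → 2q^2 + 17/15q - 4/3
  leading term q^2: no divisor's leading term divides it; move 2q^2 to the remainder.
  leading term q: no divisor's leading term divides it; move 17/15q to the remainder.
  leading term 1: no divisor's leading term divides it; move -4/3 to the remainder.
  remainder -7/15p + 2q^2 + 17/15q - 4/3 ≠ 0; add g_4 = -7/15p + 2q^2 + 17/15q - 4/3 to the basis.

The other S-polynomials (S(f_2,g_3), S(f_1,g_4), S(f_2,g_4), S(g_3,g_4)) all reduce to 0 modulo the current basis, so we have a Gröbner basis.
Inter-reduce: drop elements whose leading term is divisible by another's, tail-reduce, and make monic.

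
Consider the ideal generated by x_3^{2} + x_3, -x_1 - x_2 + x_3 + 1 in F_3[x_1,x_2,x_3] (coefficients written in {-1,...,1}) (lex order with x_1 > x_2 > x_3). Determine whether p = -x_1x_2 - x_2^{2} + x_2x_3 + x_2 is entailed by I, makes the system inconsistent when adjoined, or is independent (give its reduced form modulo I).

First compute the reduced Gröbner basis of I by Buchberger's algorithm.
f_1 = x_3^{2} + x_3, LT = x_3^{2}.
f_2 = -x_1 - x_2 + x_3 + 1, LT = x_1.

The S-polynomials (S(f_1,f_2)) all reduce to 0 modulo the current basis, so we have a Gröbner basis.
Inter-reduce: drop elements whose leading term is divisible by another's, tail-reduce, and make monic.
Reduced Gröbner basis: {x_1 + x_2 - x_3 - 1, x_3^{2} + x_3}.
Label its elements g_1 = x_1 + x_2 - x_3 - 1, g_2 = x_3^{2} + x_3.

Reduce p = -x_1x_2 - x_2^{2} + x_2x_3 + x_2 modulo G:
  leading term x_1x_2: subtract (-x_2)·g_1 from -x_1x_2 - x_2^{2} + x_2x_3 + x_2 → 0
  normal form = 0.
Since the normal form is 0, p ∈ I.

The remainder on division by a Gröbner basis is unique — it is the normal form.

-x_1x_2 - x_2^{2} + x_2x_3 + x_2 lies in I (it reduces to 0).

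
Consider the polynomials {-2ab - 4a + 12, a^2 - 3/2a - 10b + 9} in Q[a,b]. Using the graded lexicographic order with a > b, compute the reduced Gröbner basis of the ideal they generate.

This is the nonlinear analogue of row-reducing a linear system.

f_1 = -2ab - 4a + 12, LT = ab.
f_2 = a^2 - 3/2a - 10b + 9, LT = a^2.

S(f_1,f_2): lcm = a^2b. S = 2a^2 + 3/2ab + 10b^2 - 6a - 9b.
  reduce S modulo (f_1, f_2):
  remainder 10b^2 - 6a + 11b - 9 ≠ 0; add g_3 = 10b^2 - 6a + 11b - 9 to the basis.

The other S-polynomials (S(f_1,g_3), S(f_2,g_3)) all reduce to 0 modulo the current basis, so we have a Gröbner basis.

G = {a^2 - 3/2a - 10b + 9, ab + 2a - 6, b^2 - 3/5a + 11/10b - 9/10}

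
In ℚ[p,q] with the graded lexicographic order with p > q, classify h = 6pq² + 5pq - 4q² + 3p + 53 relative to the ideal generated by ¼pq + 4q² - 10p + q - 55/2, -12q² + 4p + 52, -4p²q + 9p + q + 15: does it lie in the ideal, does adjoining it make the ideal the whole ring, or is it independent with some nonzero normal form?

First compute the reduced Gröbner basis of I by Buchberger's algorithm.
f_1 = ¼pq + 4q² - 10p + q - 55/2, LT = pq.
f_2 = -12q² + 4p + 52, LT = q².
f_3 = -4p²q + 9p + q + 15, LT = p²q.

S(f_1,f_2): lcm = pq². S = 16q³ + ⅓p² - 40pq + 4q² + 13/3p - 110q.
  leading term q³: subtract (-4/3q)·f_2 from 16q³ + ⅓p² - 40pq + 4q² + 13/3p - 110q → ⅓p² - 104/3pq + 4q² + 13/3p - 122/3q
  leading term p²: no divisor's leading term divides it; move ⅓p² to the remainder.
  leading term pq: subtract (-416/3)·f_1 from -104/3pq + 4q² + 13/3p - 122/3q → 1676/3q² - 4147/3p + 98q - 11440/3
  leading term q²: subtract (-419/9)·f_2 from 1676/3q² - 4147/3p + 98q - 11440/3 → -10765/9p + 98q - 12532/9
  leading term p: no divisor's leading term divides it; move -10765/9p to the remainder.
  leading term q: no divisor's leading term divides it; move 98q to the remainder.
  leading term 1: no divisor's leading term divides it; move -12532/9 to the remainder.
  remainder ⅓p² - 10765/9p + 98q - 12532/9 ≠ 0; add k_4 = ⅓p² - 10765/9p + 98q - 12532/9 to the basis.

S(f_1,f_3): lcm = p²q. S = 16pq² - 40p² + 4pq - 431/4p + ¼q + 15/4.
  leading term pq²: subtract (64q)·f_1 from 16pq² - 40p² + 4pq - 431/4p + ¼q + 15/4 → -256q³ - 40p² + 644pq - 64q² - 431/4p + 7041/4q + 15/4
  leading term q³: subtract (64/3q)·f_2 from -256q³ - 40p² + 644pq - 64q² - 431/4p + 7041/4q + 15/4 → -40p² + 1676/3pq - 64q² - 431/4p + 7811/12q + 15/4
  leading term p²: subtract (-120)·k_4 from -40p² + 1676/3pq - 64q² - 431/4p + 7811/12q + 15/4 → 1676/3pq - 64q² - 1723693/12p + 148931/12q - 2005075/12
  leading term pq: subtract (6704/3)·f_1 from 1676/3pq - 64q² - 1723693/12p + 148931/12q - 2005075/12 → -27008/3q² - 1455533/12p + 40705/4q - 422545/4
  leading term q²: subtract (6752/9)·f_2 from -27008/3q² - 1455533/12p + 40705/4q - 422545/4 → -4474631/36p + 40705/4q - 5207321/36
  leading term p: no divisor's leading term divides it; move -4474631/36p to the remainder.
  leading term q: no divisor's leading term divides it; move 40705/4q to the remainder.
  leading term 1: no divisor's leading term divides it; move -5207321/36 to the remainder.
  remainder -4474631/36p + 40705/4q - 5207321/36 ≠ 0; add k_5 = -4474631/36p + 40705/4q - 5207321/36 to the basis.

S(f_2,f_3): lcm = p²q². S = -⅓p³ - 13/3p² + 9/4pq + ¼q² + 15/4q.
  leading term p³: subtract (-p)·k_4 from -⅓p³ - 13/3p² + 9/4pq + ¼q² + 15/4q → -10804/9p² + 401/4pq + ¼q² - 12532/9p + 15/4q
  leading term p²: subtract (-10804/3)·k_4 from -10804/9p² + 401/4pq + ¼q² - 12532/9p + 15/4q → 401/4pq + ¼q² - 116342656/27p + 4235213/12q - 135395728/27
  leading term pq: subtract (401)·f_1 from 401/4pq + ¼q² - 116342656/27p + 4235213/12q - 135395728/27 → -6415/4q² - 116234386/27p + 4230401/12q - 270195971/54
  leading term q²: subtract (6415/48)·f_2 from -6415/4q² - 116234386/27p + 4230401/12q - 270195971/54 → -464995279/108p + 4230401/12q - 541142497/108
  leading term p: subtract (66427897/1917699)·k_5 from -464995279/108p + 4230401/12q - 541142497/108 → 3147322/91319q - 6294644/91319
  leading term q: no divisor's leading term divides it; move 3147322/91319q to the remainder.
  leading term 1: no divisor's leading term divides it; move -6294644/91319 to the remainder.
  remainder 3147322/91319q - 6294644/91319 ≠ 0; add k_6 = 3147322/91319q - 6294644/91319 to the basis.

The other S-polynomials (S(f_1,k_4), S(f_2,k_4), S(f_3,k_4), S(f_1,k_5), S(f_2,k_5), S(f_3,k_5), S(k_4,k_5), S(f_1,k_6), S(f_2,k_6), S(f_3,k_6), S(k_4,k_6), S(k_5,k_6)) all reduce to 0 modulo the current basis, so we have a Gröbner basis.
Inter-reduce: drop elements whose leading term is divisible by another's, tail-reduce, and make monic.
Reduced Gröbner basis: {p + 1, q - 2}.
Label its elements g_1 = p + 1, g_2 = q - 2.

Reduce h = 6pq² + 5pq - 4q² + 3p + 53 modulo G:
  leading term pq²: subtract (6q²)·g_1 from 6pq² + 5pq - 4q² + 3p + 53 → 5pq - 10q² + 3p + 53
  leading term pq: subtract (5q)·g_1 from 5pq - 10q² + 3p + 53 → -10q² + 3p - 5q + 53
  leading term q²: subtract (-10q)·g_2 from -10q² + 3p - 5q + 53 → 3p - 25q + 53
  leading term p: subtract (3)·g_1 from 3p - 25q + 53 → -25q + 50
  leading term q: subtract (-25)·g_2 from -25q + 50 → 0
  normal form = 0.
Since the normal form is 0, h ∈ I.

6pq² + 5pq - 4q² + 3p + 53 lies in I (it reduces to 0).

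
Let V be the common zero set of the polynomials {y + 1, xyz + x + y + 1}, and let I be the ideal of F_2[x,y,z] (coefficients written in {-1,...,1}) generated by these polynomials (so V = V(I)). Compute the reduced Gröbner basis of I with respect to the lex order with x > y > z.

G = {xz + x, y + 1}

f_1 = y + 1, LT = y.
f_2 = xyz + x + y + 1, LT = xyz.

S(f_1,f_2): lcm = xyz. S = xz + x + y + 1.
  reduce S modulo (f_1, f_2):
  remainder xz + x ≠ 0; add g_3 = xz + x to the basis.

The other S-polynomials (S(f_1,g_3), S(f_2,g_3)) all reduce to 0 modulo the current basis, so we have a Gröbner basis.
Inter-reduce: drop elements whose leading term is divisible by another's, tail-reduce, and make monic.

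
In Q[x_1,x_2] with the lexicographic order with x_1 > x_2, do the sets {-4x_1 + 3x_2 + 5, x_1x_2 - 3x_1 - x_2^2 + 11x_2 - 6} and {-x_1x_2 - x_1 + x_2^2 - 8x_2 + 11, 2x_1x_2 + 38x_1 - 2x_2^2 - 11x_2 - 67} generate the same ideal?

Since reduced Gröbner bases are canonical representatives of ideals under a given ordering, it suffices to compute and compare them.
Buchberger on the first generating set:
f_1 = -4x_1 + 3x_2 + 5, LT = x_1.
f_2 = x_1x_2 - 3x_1 - x_2^2 + 11x_2 - 6, LT = x_1x_2.

S(f_1,f_2): lcm = x_1x_2. S = 3x_1 + 1/4x_2^2 - 49/4x_2 + 6.
  leading term x_1: subtract (-3/4)·f_1 from 3x_1 + 1/4x_2^2 - 49/4x_2 + 6 → 1/4x_2^2 - 10x_2 + 39/4
  leading term x_2^2: no divisor's leading term divides it; move 1/4x_2^2 to the remainder.
  leading term x_2: no divisor's leading term divides it; move -10x_2 to the remainder.
  leading term 1: no divisor's leading term divides it; move 39/4 to the remainder.
  remainder 1/4x_2^2 - 10x_2 + 39/4 ≠ 0; add g_3 = 1/4x_2^2 - 10x_2 + 39/4 to the basis.

The other S-polynomials (S(f_1,g_3), S(f_2,g_3)) all reduce to 0 modulo the current basis, so we have a Gröbner basis.
Inter-reduce: drop elements whose leading term is divisible by another's, tail-reduce, and make monic.
Reduced Gröbner basis: {x_1 - 3/4x_2 - 5/4, x_2^2 - 40x_2 + 39}.

Buchberger on the second generating set:
h_1 = -x_1x_2 - x_1 + x_2^2 - 8x_2 + 11, LT = x_1x_2.
h_2 = 2x_1x_2 + 38x_1 - 2x_2^2 - 11x_2 - 67, LT = x_1x_2.

S(h_1,h_2): lcm = x_1x_2. S = -18x_1 + 27/2x_2 + 45/2.
  leading term x_1: no divisor's leading term divides it; move -18x_1 to the remainder.
  leading term x_2: no divisor's leading term divides it; move 27/2x_2 to the remainder.
  leading term 1: no divisor's leading term divides it; move 45/2 to the remainder.
  remainder -18x_1 + 27/2x_2 + 45/2 ≠ 0; add k_3 = -18x_1 + 27/2x_2 + 45/2 to the basis.

S(h_1,k_3): lcm = x_1x_2. S = x_1 - 1/4x_2^2 + 37/4x_2 - 11.
  leading term x_1: subtract (-1/18)·k_3 from x_1 - 1/4x_2^2 + 37/4x_2 - 11 → -1/4x_2^2 + 10x_2 - 39/4
  leading term x_2^2: no divisor's leading term divides it; move -1/4x_2^2 to the remainder.
  leading term x_2: no divisor's leading term divides it; move 10x_2 to the remainder.
  leading term 1: no divisor's leading term divides it; move -39/4 to the remainder.
  remainder -1/4x_2^2 + 10x_2 - 39/4 ≠ 0; add k_4 = -1/4x_2^2 + 10x_2 - 39/4 to the basis.

The other S-polynomials (S(h_2,k_3), S(h_1,k_4), S(h_2,k_4), S(k_3,k_4)) all reduce to 0 modulo the current basis, so we have a Gröbner basis.
Inter-reduce: drop elements whose leading term is divisible by another's, tail-reduce, and make monic.
Reduced Gröbner basis: {x_1 - 3/4x_2 - 5/4, x_2^2 - 40x_2 + 39}.

The two bases agree; hence the ideals are identical.

Yes, the ideals are equal.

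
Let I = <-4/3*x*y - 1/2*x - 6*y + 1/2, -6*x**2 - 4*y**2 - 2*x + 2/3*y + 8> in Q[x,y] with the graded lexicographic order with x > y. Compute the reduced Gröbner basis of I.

G = {y**3 + 5/24*y**2 + 99/32*x + 417/16*y - 99/32, x**2 + 2/3*y**2 + 1/3*x - 1/9*y - 4/3, x*y + 3/8*x + 9/2*y - 3/8}

Buchberger's algorithm terminates because the ascending chain of leading-term ideals stabilizes.

f_1 = -4/3*x*y - 1/2*x - 6*y + 1/2, LT = x*y.
f_2 = -6*x**2 - 4*y**2 - 2*x + 2/3*y + 8, LT = x**2.

S(f_1,f_2): lcm = x**2*y. S = -2/3*y**3 + 3/8*x**2 + 25/6*x*y + 1/9*y**2 - 3/8*x + 4/3*y.
  leading term y**3: no divisor's leading term divides it; move -2/3*y**3 to the remainder.
  leading term x**2: subtract (-1/16)·f_2 from 3/8*x**2 + 25/6*x*y + 1/9*y**2 - 3/8*x + 4/3*y → 25/6*x*y - 5/36*y**2 - 1/2*x + 11/8*y + 1/2
  leading term x*y: subtract (-25/8)·f_1 from 25/6*x*y - 5/36*y**2 - 1/2*x + 11/8*y + 1/2 → -5/36*y**2 - 33/16*x - 139/8*y + 33/16
  leading term y**2: no divisor's leading term divides it; move -5/36*y**2 to the remainder.
  leading term x: no divisor's leading term divides it; move -33/16*x to the remainder.
  leading term y: no divisor's leading term divides it; move -139/8*y to the remainder.
  leading term 1: no divisor's leading term divides it; move 33/16 to the remainder.
  remainder -2/3*y**3 - 5/36*y**2 - 33/16*x - 139/8*y + 33/16 ≠ 0; add g_3 = -2/3*y**3 - 5/36*y**2 - 33/16*x - 139/8*y + 33/16 to the basis.

The other S-polynomials (S(f_1,g_3), S(f_2,g_3)) all reduce to 0 modulo the current basis, so we have a Gröbner basis.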